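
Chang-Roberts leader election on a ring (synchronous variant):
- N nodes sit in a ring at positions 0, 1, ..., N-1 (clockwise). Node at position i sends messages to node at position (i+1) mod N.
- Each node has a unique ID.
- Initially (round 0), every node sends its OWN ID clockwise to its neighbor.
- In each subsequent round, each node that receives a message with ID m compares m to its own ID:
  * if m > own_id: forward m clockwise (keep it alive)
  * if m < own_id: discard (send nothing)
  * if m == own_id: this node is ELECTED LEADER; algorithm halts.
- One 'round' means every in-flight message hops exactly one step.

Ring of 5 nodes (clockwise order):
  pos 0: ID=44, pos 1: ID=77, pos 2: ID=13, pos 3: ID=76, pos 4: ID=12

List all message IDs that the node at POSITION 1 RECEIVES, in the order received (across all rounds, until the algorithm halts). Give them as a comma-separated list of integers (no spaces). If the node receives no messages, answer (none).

Round 1: pos1(id77) recv 44: drop; pos2(id13) recv 77: fwd; pos3(id76) recv 13: drop; pos4(id12) recv 76: fwd; pos0(id44) recv 12: drop
Round 2: pos3(id76) recv 77: fwd; pos0(id44) recv 76: fwd
Round 3: pos4(id12) recv 77: fwd; pos1(id77) recv 76: drop
Round 4: pos0(id44) recv 77: fwd
Round 5: pos1(id77) recv 77: ELECTED

Answer: 44,76,77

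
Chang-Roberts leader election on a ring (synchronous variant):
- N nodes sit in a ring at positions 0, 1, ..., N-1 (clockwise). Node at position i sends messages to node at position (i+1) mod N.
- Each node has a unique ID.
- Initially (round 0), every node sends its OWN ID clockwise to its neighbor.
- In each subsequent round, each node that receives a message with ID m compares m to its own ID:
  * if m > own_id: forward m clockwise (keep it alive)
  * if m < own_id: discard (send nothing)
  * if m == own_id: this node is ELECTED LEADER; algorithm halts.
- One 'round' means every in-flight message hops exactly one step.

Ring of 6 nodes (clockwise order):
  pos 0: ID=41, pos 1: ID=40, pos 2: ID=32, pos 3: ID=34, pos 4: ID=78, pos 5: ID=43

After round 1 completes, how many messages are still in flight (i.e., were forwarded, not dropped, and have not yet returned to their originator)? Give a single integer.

Round 1: pos1(id40) recv 41: fwd; pos2(id32) recv 40: fwd; pos3(id34) recv 32: drop; pos4(id78) recv 34: drop; pos5(id43) recv 78: fwd; pos0(id41) recv 43: fwd
After round 1: 4 messages still in flight

Answer: 4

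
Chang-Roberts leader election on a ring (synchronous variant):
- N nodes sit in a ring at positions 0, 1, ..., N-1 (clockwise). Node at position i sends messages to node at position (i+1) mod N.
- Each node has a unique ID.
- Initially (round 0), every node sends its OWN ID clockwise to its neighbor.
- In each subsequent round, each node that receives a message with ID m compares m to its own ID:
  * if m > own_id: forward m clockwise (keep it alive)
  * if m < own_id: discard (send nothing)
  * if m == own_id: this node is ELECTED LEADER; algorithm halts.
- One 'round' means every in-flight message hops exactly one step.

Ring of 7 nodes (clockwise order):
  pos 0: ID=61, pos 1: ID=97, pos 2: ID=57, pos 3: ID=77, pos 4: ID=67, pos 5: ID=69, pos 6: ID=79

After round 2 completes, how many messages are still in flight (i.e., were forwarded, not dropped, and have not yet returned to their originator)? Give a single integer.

Round 1: pos1(id97) recv 61: drop; pos2(id57) recv 97: fwd; pos3(id77) recv 57: drop; pos4(id67) recv 77: fwd; pos5(id69) recv 67: drop; pos6(id79) recv 69: drop; pos0(id61) recv 79: fwd
Round 2: pos3(id77) recv 97: fwd; pos5(id69) recv 77: fwd; pos1(id97) recv 79: drop
After round 2: 2 messages still in flight

Answer: 2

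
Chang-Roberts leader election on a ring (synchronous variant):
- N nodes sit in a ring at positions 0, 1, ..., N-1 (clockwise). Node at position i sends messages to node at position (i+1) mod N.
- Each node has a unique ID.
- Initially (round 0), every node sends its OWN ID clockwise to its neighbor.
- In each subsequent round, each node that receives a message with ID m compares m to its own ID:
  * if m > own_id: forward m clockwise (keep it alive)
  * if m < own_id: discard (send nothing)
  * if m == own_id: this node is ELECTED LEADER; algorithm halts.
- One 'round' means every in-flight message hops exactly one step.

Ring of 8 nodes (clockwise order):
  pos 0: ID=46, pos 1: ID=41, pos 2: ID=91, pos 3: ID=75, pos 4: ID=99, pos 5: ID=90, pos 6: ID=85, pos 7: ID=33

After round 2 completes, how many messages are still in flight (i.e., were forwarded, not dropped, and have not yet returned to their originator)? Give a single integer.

Answer: 3

Derivation:
Round 1: pos1(id41) recv 46: fwd; pos2(id91) recv 41: drop; pos3(id75) recv 91: fwd; pos4(id99) recv 75: drop; pos5(id90) recv 99: fwd; pos6(id85) recv 90: fwd; pos7(id33) recv 85: fwd; pos0(id46) recv 33: drop
Round 2: pos2(id91) recv 46: drop; pos4(id99) recv 91: drop; pos6(id85) recv 99: fwd; pos7(id33) recv 90: fwd; pos0(id46) recv 85: fwd
After round 2: 3 messages still in flight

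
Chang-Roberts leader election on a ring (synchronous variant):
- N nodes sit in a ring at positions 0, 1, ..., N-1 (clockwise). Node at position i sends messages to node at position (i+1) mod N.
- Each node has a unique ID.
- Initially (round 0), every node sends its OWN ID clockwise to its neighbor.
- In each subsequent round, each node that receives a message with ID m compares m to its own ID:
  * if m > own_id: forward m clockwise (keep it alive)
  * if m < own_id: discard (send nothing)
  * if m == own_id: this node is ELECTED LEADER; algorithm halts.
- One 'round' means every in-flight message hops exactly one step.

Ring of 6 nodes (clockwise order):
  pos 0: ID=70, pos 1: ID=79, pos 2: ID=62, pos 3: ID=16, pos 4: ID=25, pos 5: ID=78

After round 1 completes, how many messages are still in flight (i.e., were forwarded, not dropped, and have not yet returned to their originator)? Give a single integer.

Round 1: pos1(id79) recv 70: drop; pos2(id62) recv 79: fwd; pos3(id16) recv 62: fwd; pos4(id25) recv 16: drop; pos5(id78) recv 25: drop; pos0(id70) recv 78: fwd
After round 1: 3 messages still in flight

Answer: 3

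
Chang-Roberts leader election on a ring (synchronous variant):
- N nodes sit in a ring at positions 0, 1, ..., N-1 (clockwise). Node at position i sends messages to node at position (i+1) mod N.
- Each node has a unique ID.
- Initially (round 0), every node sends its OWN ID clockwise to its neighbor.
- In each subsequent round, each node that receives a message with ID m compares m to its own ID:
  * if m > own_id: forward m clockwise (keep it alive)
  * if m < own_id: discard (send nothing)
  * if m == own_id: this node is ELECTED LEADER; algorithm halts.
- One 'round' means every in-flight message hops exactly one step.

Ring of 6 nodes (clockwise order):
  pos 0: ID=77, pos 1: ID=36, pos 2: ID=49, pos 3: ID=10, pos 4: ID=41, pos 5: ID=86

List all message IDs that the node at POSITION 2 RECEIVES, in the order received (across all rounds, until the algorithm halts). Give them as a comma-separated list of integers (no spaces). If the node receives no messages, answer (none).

Answer: 36,77,86

Derivation:
Round 1: pos1(id36) recv 77: fwd; pos2(id49) recv 36: drop; pos3(id10) recv 49: fwd; pos4(id41) recv 10: drop; pos5(id86) recv 41: drop; pos0(id77) recv 86: fwd
Round 2: pos2(id49) recv 77: fwd; pos4(id41) recv 49: fwd; pos1(id36) recv 86: fwd
Round 3: pos3(id10) recv 77: fwd; pos5(id86) recv 49: drop; pos2(id49) recv 86: fwd
Round 4: pos4(id41) recv 77: fwd; pos3(id10) recv 86: fwd
Round 5: pos5(id86) recv 77: drop; pos4(id41) recv 86: fwd
Round 6: pos5(id86) recv 86: ELECTED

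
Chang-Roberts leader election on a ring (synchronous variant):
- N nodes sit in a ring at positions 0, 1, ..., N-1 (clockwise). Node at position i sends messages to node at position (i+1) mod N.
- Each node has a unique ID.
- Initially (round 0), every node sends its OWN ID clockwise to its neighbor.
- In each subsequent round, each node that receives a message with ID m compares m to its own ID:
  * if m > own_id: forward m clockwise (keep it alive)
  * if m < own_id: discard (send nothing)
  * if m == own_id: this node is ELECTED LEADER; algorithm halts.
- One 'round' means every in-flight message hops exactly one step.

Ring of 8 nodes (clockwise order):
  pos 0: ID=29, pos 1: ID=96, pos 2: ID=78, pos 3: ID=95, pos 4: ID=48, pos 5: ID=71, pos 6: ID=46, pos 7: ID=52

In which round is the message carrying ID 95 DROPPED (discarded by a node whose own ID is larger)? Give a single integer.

Round 1: pos1(id96) recv 29: drop; pos2(id78) recv 96: fwd; pos3(id95) recv 78: drop; pos4(id48) recv 95: fwd; pos5(id71) recv 48: drop; pos6(id46) recv 71: fwd; pos7(id52) recv 46: drop; pos0(id29) recv 52: fwd
Round 2: pos3(id95) recv 96: fwd; pos5(id71) recv 95: fwd; pos7(id52) recv 71: fwd; pos1(id96) recv 52: drop
Round 3: pos4(id48) recv 96: fwd; pos6(id46) recv 95: fwd; pos0(id29) recv 71: fwd
Round 4: pos5(id71) recv 96: fwd; pos7(id52) recv 95: fwd; pos1(id96) recv 71: drop
Round 5: pos6(id46) recv 96: fwd; pos0(id29) recv 95: fwd
Round 6: pos7(id52) recv 96: fwd; pos1(id96) recv 95: drop
Round 7: pos0(id29) recv 96: fwd
Round 8: pos1(id96) recv 96: ELECTED
Message ID 95 originates at pos 3; dropped at pos 1 in round 6

Answer: 6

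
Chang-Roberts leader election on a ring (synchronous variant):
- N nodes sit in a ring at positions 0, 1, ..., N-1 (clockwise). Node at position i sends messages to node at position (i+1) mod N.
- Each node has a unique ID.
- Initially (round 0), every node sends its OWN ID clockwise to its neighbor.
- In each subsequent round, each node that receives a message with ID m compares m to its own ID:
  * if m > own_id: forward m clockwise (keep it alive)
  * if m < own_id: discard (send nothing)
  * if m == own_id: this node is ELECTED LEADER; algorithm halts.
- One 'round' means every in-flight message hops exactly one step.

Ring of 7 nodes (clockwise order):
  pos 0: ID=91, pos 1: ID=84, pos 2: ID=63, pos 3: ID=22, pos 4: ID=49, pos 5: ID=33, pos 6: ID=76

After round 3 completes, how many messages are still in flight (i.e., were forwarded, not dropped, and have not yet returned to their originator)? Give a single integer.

Round 1: pos1(id84) recv 91: fwd; pos2(id63) recv 84: fwd; pos3(id22) recv 63: fwd; pos4(id49) recv 22: drop; pos5(id33) recv 49: fwd; pos6(id76) recv 33: drop; pos0(id91) recv 76: drop
Round 2: pos2(id63) recv 91: fwd; pos3(id22) recv 84: fwd; pos4(id49) recv 63: fwd; pos6(id76) recv 49: drop
Round 3: pos3(id22) recv 91: fwd; pos4(id49) recv 84: fwd; pos5(id33) recv 63: fwd
After round 3: 3 messages still in flight

Answer: 3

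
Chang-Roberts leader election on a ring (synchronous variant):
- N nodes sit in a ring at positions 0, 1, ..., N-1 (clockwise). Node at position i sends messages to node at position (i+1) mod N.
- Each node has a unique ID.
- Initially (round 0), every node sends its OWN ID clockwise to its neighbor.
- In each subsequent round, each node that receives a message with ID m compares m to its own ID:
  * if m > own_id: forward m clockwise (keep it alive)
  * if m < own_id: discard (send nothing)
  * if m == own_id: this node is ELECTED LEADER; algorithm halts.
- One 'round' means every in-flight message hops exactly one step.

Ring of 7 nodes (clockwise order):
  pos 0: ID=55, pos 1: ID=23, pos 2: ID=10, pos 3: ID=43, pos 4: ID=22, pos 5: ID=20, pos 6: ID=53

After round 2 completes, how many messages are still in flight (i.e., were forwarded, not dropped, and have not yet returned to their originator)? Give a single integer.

Answer: 2

Derivation:
Round 1: pos1(id23) recv 55: fwd; pos2(id10) recv 23: fwd; pos3(id43) recv 10: drop; pos4(id22) recv 43: fwd; pos5(id20) recv 22: fwd; pos6(id53) recv 20: drop; pos0(id55) recv 53: drop
Round 2: pos2(id10) recv 55: fwd; pos3(id43) recv 23: drop; pos5(id20) recv 43: fwd; pos6(id53) recv 22: drop
After round 2: 2 messages still in flight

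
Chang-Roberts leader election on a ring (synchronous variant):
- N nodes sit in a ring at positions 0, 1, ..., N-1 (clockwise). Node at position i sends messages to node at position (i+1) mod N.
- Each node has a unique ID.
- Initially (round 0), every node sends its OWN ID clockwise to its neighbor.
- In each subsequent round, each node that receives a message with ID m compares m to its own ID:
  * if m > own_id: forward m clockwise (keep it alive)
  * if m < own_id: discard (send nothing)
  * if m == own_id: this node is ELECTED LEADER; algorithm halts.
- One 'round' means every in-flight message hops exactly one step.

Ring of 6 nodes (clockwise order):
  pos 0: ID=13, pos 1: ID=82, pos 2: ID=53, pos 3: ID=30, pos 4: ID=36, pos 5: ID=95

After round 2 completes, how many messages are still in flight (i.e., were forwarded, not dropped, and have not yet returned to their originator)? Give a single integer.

Answer: 3

Derivation:
Round 1: pos1(id82) recv 13: drop; pos2(id53) recv 82: fwd; pos3(id30) recv 53: fwd; pos4(id36) recv 30: drop; pos5(id95) recv 36: drop; pos0(id13) recv 95: fwd
Round 2: pos3(id30) recv 82: fwd; pos4(id36) recv 53: fwd; pos1(id82) recv 95: fwd
After round 2: 3 messages still in flight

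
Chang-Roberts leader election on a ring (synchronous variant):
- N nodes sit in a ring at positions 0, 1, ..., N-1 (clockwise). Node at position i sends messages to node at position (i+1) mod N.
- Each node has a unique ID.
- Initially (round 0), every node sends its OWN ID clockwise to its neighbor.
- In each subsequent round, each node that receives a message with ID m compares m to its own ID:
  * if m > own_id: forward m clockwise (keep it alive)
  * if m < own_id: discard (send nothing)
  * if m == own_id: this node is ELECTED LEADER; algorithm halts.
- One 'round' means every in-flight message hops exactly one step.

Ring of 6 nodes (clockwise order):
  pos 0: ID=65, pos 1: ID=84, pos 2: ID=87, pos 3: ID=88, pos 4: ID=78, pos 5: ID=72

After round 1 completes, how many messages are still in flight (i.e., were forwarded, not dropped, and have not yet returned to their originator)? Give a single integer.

Round 1: pos1(id84) recv 65: drop; pos2(id87) recv 84: drop; pos3(id88) recv 87: drop; pos4(id78) recv 88: fwd; pos5(id72) recv 78: fwd; pos0(id65) recv 72: fwd
After round 1: 3 messages still in flight

Answer: 3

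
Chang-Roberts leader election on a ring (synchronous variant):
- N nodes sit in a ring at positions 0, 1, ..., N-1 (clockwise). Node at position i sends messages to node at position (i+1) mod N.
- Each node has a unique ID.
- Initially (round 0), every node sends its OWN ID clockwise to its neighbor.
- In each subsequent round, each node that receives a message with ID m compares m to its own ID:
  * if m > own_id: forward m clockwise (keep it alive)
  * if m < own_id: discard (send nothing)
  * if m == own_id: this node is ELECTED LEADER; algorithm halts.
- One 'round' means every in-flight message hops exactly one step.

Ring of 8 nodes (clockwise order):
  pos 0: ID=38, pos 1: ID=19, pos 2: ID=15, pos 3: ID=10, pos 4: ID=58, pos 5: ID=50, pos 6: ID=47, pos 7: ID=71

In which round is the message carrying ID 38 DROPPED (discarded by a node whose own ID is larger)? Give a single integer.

Answer: 4

Derivation:
Round 1: pos1(id19) recv 38: fwd; pos2(id15) recv 19: fwd; pos3(id10) recv 15: fwd; pos4(id58) recv 10: drop; pos5(id50) recv 58: fwd; pos6(id47) recv 50: fwd; pos7(id71) recv 47: drop; pos0(id38) recv 71: fwd
Round 2: pos2(id15) recv 38: fwd; pos3(id10) recv 19: fwd; pos4(id58) recv 15: drop; pos6(id47) recv 58: fwd; pos7(id71) recv 50: drop; pos1(id19) recv 71: fwd
Round 3: pos3(id10) recv 38: fwd; pos4(id58) recv 19: drop; pos7(id71) recv 58: drop; pos2(id15) recv 71: fwd
Round 4: pos4(id58) recv 38: drop; pos3(id10) recv 71: fwd
Round 5: pos4(id58) recv 71: fwd
Round 6: pos5(id50) recv 71: fwd
Round 7: pos6(id47) recv 71: fwd
Round 8: pos7(id71) recv 71: ELECTED
Message ID 38 originates at pos 0; dropped at pos 4 in round 4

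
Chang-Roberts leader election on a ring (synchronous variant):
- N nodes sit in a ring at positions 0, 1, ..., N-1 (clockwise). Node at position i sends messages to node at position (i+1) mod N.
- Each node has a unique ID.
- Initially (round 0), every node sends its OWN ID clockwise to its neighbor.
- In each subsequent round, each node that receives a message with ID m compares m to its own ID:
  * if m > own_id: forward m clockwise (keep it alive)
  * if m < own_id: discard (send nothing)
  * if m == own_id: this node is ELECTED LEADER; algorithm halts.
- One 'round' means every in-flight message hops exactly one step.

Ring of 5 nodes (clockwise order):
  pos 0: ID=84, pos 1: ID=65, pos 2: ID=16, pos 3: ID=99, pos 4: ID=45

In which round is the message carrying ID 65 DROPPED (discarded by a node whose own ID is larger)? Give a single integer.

Round 1: pos1(id65) recv 84: fwd; pos2(id16) recv 65: fwd; pos3(id99) recv 16: drop; pos4(id45) recv 99: fwd; pos0(id84) recv 45: drop
Round 2: pos2(id16) recv 84: fwd; pos3(id99) recv 65: drop; pos0(id84) recv 99: fwd
Round 3: pos3(id99) recv 84: drop; pos1(id65) recv 99: fwd
Round 4: pos2(id16) recv 99: fwd
Round 5: pos3(id99) recv 99: ELECTED
Message ID 65 originates at pos 1; dropped at pos 3 in round 2

Answer: 2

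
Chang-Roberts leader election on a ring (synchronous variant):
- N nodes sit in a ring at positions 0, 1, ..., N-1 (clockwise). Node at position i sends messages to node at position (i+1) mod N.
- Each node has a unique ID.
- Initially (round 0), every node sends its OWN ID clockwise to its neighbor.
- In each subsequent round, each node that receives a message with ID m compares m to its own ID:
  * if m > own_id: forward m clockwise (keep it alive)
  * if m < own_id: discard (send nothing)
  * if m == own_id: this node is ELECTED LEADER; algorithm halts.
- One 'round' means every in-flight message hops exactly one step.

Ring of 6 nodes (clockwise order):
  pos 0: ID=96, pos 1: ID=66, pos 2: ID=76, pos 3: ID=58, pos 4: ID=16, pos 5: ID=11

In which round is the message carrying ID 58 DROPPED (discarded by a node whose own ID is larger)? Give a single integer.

Round 1: pos1(id66) recv 96: fwd; pos2(id76) recv 66: drop; pos3(id58) recv 76: fwd; pos4(id16) recv 58: fwd; pos5(id11) recv 16: fwd; pos0(id96) recv 11: drop
Round 2: pos2(id76) recv 96: fwd; pos4(id16) recv 76: fwd; pos5(id11) recv 58: fwd; pos0(id96) recv 16: drop
Round 3: pos3(id58) recv 96: fwd; pos5(id11) recv 76: fwd; pos0(id96) recv 58: drop
Round 4: pos4(id16) recv 96: fwd; pos0(id96) recv 76: drop
Round 5: pos5(id11) recv 96: fwd
Round 6: pos0(id96) recv 96: ELECTED
Message ID 58 originates at pos 3; dropped at pos 0 in round 3

Answer: 3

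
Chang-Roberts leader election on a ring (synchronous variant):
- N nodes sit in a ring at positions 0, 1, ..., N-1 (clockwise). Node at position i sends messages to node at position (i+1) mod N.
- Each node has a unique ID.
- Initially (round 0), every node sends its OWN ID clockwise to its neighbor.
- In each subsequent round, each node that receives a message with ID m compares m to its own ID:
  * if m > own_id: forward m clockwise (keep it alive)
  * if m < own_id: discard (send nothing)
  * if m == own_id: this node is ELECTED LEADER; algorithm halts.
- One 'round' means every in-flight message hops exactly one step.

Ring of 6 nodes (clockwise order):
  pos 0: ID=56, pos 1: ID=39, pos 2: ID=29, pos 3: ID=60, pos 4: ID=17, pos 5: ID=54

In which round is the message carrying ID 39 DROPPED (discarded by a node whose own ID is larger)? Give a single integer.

Answer: 2

Derivation:
Round 1: pos1(id39) recv 56: fwd; pos2(id29) recv 39: fwd; pos3(id60) recv 29: drop; pos4(id17) recv 60: fwd; pos5(id54) recv 17: drop; pos0(id56) recv 54: drop
Round 2: pos2(id29) recv 56: fwd; pos3(id60) recv 39: drop; pos5(id54) recv 60: fwd
Round 3: pos3(id60) recv 56: drop; pos0(id56) recv 60: fwd
Round 4: pos1(id39) recv 60: fwd
Round 5: pos2(id29) recv 60: fwd
Round 6: pos3(id60) recv 60: ELECTED
Message ID 39 originates at pos 1; dropped at pos 3 in round 2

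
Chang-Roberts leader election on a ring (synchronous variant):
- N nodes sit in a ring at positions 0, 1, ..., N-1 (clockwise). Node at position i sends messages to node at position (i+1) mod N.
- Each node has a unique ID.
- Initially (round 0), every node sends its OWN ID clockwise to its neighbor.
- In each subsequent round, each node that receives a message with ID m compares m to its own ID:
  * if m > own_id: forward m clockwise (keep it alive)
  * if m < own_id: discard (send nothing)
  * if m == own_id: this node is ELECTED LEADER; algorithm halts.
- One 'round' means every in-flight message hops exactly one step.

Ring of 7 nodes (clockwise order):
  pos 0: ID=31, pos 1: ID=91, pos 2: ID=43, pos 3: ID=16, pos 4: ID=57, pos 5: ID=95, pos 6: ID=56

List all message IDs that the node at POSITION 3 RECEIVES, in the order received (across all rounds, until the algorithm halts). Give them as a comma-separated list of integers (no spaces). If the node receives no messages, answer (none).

Round 1: pos1(id91) recv 31: drop; pos2(id43) recv 91: fwd; pos3(id16) recv 43: fwd; pos4(id57) recv 16: drop; pos5(id95) recv 57: drop; pos6(id56) recv 95: fwd; pos0(id31) recv 56: fwd
Round 2: pos3(id16) recv 91: fwd; pos4(id57) recv 43: drop; pos0(id31) recv 95: fwd; pos1(id91) recv 56: drop
Round 3: pos4(id57) recv 91: fwd; pos1(id91) recv 95: fwd
Round 4: pos5(id95) recv 91: drop; pos2(id43) recv 95: fwd
Round 5: pos3(id16) recv 95: fwd
Round 6: pos4(id57) recv 95: fwd
Round 7: pos5(id95) recv 95: ELECTED

Answer: 43,91,95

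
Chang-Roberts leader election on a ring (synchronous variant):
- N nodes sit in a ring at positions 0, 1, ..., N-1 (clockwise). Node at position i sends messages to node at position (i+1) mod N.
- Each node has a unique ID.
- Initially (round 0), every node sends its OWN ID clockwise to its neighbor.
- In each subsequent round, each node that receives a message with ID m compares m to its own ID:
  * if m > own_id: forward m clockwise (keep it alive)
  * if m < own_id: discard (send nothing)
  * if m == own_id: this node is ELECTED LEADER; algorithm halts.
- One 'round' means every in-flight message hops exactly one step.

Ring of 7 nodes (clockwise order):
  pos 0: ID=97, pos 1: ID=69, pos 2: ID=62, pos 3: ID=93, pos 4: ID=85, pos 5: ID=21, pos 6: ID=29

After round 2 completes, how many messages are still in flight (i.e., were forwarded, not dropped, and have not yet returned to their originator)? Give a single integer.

Answer: 3

Derivation:
Round 1: pos1(id69) recv 97: fwd; pos2(id62) recv 69: fwd; pos3(id93) recv 62: drop; pos4(id85) recv 93: fwd; pos5(id21) recv 85: fwd; pos6(id29) recv 21: drop; pos0(id97) recv 29: drop
Round 2: pos2(id62) recv 97: fwd; pos3(id93) recv 69: drop; pos5(id21) recv 93: fwd; pos6(id29) recv 85: fwd
After round 2: 3 messages still in flight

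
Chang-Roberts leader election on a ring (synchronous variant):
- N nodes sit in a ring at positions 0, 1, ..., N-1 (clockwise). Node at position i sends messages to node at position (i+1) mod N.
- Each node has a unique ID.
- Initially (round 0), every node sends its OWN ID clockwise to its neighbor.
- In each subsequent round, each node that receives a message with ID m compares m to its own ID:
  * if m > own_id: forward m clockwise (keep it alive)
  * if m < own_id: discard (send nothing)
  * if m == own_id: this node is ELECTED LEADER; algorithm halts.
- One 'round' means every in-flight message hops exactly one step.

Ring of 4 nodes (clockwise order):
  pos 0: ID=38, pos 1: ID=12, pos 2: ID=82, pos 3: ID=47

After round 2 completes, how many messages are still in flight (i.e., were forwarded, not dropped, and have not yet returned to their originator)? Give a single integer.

Round 1: pos1(id12) recv 38: fwd; pos2(id82) recv 12: drop; pos3(id47) recv 82: fwd; pos0(id38) recv 47: fwd
Round 2: pos2(id82) recv 38: drop; pos0(id38) recv 82: fwd; pos1(id12) recv 47: fwd
After round 2: 2 messages still in flight

Answer: 2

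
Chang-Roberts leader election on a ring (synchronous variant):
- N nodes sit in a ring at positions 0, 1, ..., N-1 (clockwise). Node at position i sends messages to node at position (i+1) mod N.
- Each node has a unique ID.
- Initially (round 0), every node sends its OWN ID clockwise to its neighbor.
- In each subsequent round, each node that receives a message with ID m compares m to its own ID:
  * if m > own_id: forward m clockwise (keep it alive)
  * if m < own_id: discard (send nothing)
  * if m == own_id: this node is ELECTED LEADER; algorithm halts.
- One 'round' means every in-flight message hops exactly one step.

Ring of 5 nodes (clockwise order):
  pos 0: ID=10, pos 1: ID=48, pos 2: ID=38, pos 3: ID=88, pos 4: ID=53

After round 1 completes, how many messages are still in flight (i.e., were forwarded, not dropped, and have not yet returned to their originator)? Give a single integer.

Answer: 3

Derivation:
Round 1: pos1(id48) recv 10: drop; pos2(id38) recv 48: fwd; pos3(id88) recv 38: drop; pos4(id53) recv 88: fwd; pos0(id10) recv 53: fwd
After round 1: 3 messages still in flight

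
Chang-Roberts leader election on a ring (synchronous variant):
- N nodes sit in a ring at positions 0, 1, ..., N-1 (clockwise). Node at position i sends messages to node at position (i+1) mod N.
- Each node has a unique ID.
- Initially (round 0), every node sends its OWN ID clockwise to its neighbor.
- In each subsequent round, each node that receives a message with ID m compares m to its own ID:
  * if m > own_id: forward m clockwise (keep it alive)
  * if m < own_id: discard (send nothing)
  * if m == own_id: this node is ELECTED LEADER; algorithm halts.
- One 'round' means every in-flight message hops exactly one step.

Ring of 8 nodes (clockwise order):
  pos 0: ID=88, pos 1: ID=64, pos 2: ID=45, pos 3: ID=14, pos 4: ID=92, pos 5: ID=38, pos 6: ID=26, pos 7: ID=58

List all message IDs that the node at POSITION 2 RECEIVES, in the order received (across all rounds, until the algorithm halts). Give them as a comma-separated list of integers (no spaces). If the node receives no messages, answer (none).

Answer: 64,88,92

Derivation:
Round 1: pos1(id64) recv 88: fwd; pos2(id45) recv 64: fwd; pos3(id14) recv 45: fwd; pos4(id92) recv 14: drop; pos5(id38) recv 92: fwd; pos6(id26) recv 38: fwd; pos7(id58) recv 26: drop; pos0(id88) recv 58: drop
Round 2: pos2(id45) recv 88: fwd; pos3(id14) recv 64: fwd; pos4(id92) recv 45: drop; pos6(id26) recv 92: fwd; pos7(id58) recv 38: drop
Round 3: pos3(id14) recv 88: fwd; pos4(id92) recv 64: drop; pos7(id58) recv 92: fwd
Round 4: pos4(id92) recv 88: drop; pos0(id88) recv 92: fwd
Round 5: pos1(id64) recv 92: fwd
Round 6: pos2(id45) recv 92: fwd
Round 7: pos3(id14) recv 92: fwd
Round 8: pos4(id92) recv 92: ELECTED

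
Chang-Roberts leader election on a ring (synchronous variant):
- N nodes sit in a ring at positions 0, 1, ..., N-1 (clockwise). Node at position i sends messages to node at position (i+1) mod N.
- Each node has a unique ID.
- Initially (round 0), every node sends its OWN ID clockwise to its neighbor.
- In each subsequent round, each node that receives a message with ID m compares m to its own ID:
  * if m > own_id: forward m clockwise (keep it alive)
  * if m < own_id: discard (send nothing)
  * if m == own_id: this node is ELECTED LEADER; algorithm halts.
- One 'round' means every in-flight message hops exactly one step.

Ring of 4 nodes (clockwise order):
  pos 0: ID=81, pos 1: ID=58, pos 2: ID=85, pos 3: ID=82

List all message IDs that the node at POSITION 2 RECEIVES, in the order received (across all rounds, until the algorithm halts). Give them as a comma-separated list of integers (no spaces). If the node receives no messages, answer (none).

Round 1: pos1(id58) recv 81: fwd; pos2(id85) recv 58: drop; pos3(id82) recv 85: fwd; pos0(id81) recv 82: fwd
Round 2: pos2(id85) recv 81: drop; pos0(id81) recv 85: fwd; pos1(id58) recv 82: fwd
Round 3: pos1(id58) recv 85: fwd; pos2(id85) recv 82: drop
Round 4: pos2(id85) recv 85: ELECTED

Answer: 58,81,82,85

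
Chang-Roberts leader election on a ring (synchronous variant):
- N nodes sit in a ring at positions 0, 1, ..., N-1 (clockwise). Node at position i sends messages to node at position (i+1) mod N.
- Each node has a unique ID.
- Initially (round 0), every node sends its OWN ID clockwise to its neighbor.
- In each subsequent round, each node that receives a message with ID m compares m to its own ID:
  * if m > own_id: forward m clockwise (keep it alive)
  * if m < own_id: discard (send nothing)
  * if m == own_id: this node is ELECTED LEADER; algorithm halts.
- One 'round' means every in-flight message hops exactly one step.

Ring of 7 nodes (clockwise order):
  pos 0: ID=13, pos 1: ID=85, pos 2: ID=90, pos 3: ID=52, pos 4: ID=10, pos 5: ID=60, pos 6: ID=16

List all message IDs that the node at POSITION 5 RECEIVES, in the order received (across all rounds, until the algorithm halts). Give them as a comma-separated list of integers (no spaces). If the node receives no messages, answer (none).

Round 1: pos1(id85) recv 13: drop; pos2(id90) recv 85: drop; pos3(id52) recv 90: fwd; pos4(id10) recv 52: fwd; pos5(id60) recv 10: drop; pos6(id16) recv 60: fwd; pos0(id13) recv 16: fwd
Round 2: pos4(id10) recv 90: fwd; pos5(id60) recv 52: drop; pos0(id13) recv 60: fwd; pos1(id85) recv 16: drop
Round 3: pos5(id60) recv 90: fwd; pos1(id85) recv 60: drop
Round 4: pos6(id16) recv 90: fwd
Round 5: pos0(id13) recv 90: fwd
Round 6: pos1(id85) recv 90: fwd
Round 7: pos2(id90) recv 90: ELECTED

Answer: 10,52,90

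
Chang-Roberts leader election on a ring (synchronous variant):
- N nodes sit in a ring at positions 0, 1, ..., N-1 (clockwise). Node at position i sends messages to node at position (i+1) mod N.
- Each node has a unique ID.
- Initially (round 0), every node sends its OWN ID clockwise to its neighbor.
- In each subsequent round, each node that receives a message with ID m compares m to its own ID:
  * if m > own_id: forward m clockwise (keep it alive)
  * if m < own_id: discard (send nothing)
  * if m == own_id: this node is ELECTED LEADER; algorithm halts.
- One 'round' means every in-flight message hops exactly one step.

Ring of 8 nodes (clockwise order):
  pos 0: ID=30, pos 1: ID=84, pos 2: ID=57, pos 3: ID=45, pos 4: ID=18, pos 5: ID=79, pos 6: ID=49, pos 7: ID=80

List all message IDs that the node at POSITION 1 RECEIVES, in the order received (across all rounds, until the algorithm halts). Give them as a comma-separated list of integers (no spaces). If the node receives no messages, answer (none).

Round 1: pos1(id84) recv 30: drop; pos2(id57) recv 84: fwd; pos3(id45) recv 57: fwd; pos4(id18) recv 45: fwd; pos5(id79) recv 18: drop; pos6(id49) recv 79: fwd; pos7(id80) recv 49: drop; pos0(id30) recv 80: fwd
Round 2: pos3(id45) recv 84: fwd; pos4(id18) recv 57: fwd; pos5(id79) recv 45: drop; pos7(id80) recv 79: drop; pos1(id84) recv 80: drop
Round 3: pos4(id18) recv 84: fwd; pos5(id79) recv 57: drop
Round 4: pos5(id79) recv 84: fwd
Round 5: pos6(id49) recv 84: fwd
Round 6: pos7(id80) recv 84: fwd
Round 7: pos0(id30) recv 84: fwd
Round 8: pos1(id84) recv 84: ELECTED

Answer: 30,80,84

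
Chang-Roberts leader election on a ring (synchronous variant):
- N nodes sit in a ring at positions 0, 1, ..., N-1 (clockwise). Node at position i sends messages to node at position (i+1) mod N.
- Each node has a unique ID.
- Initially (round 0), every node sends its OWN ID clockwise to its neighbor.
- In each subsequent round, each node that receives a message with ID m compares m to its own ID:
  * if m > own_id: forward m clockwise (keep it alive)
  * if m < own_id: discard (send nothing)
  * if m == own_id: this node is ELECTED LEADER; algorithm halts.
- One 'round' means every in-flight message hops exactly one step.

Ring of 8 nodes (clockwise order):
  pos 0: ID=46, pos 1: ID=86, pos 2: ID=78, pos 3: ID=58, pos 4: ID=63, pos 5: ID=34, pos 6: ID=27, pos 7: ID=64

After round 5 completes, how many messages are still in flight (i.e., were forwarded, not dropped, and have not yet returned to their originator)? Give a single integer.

Answer: 2

Derivation:
Round 1: pos1(id86) recv 46: drop; pos2(id78) recv 86: fwd; pos3(id58) recv 78: fwd; pos4(id63) recv 58: drop; pos5(id34) recv 63: fwd; pos6(id27) recv 34: fwd; pos7(id64) recv 27: drop; pos0(id46) recv 64: fwd
Round 2: pos3(id58) recv 86: fwd; pos4(id63) recv 78: fwd; pos6(id27) recv 63: fwd; pos7(id64) recv 34: drop; pos1(id86) recv 64: drop
Round 3: pos4(id63) recv 86: fwd; pos5(id34) recv 78: fwd; pos7(id64) recv 63: drop
Round 4: pos5(id34) recv 86: fwd; pos6(id27) recv 78: fwd
Round 5: pos6(id27) recv 86: fwd; pos7(id64) recv 78: fwd
After round 5: 2 messages still in flight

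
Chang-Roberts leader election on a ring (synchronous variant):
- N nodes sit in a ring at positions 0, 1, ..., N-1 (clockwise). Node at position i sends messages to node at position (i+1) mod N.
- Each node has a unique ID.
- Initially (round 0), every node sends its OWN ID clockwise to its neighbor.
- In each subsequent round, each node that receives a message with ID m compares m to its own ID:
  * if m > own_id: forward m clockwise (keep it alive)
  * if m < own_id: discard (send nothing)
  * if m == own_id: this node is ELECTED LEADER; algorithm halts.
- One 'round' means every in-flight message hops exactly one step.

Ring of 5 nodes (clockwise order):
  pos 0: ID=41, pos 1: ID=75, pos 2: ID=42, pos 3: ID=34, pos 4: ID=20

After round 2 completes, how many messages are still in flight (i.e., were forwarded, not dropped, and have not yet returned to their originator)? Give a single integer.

Round 1: pos1(id75) recv 41: drop; pos2(id42) recv 75: fwd; pos3(id34) recv 42: fwd; pos4(id20) recv 34: fwd; pos0(id41) recv 20: drop
Round 2: pos3(id34) recv 75: fwd; pos4(id20) recv 42: fwd; pos0(id41) recv 34: drop
After round 2: 2 messages still in flight

Answer: 2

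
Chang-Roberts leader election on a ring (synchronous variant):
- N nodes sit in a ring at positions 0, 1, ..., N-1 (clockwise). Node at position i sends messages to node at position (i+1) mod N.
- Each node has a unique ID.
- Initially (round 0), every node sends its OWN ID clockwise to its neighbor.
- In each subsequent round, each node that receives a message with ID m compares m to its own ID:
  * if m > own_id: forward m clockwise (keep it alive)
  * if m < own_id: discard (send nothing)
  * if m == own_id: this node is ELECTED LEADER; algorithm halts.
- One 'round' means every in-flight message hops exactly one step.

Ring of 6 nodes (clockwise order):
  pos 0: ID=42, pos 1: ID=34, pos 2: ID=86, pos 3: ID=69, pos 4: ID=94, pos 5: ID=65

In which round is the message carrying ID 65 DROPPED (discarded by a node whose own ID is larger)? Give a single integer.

Round 1: pos1(id34) recv 42: fwd; pos2(id86) recv 34: drop; pos3(id69) recv 86: fwd; pos4(id94) recv 69: drop; pos5(id65) recv 94: fwd; pos0(id42) recv 65: fwd
Round 2: pos2(id86) recv 42: drop; pos4(id94) recv 86: drop; pos0(id42) recv 94: fwd; pos1(id34) recv 65: fwd
Round 3: pos1(id34) recv 94: fwd; pos2(id86) recv 65: drop
Round 4: pos2(id86) recv 94: fwd
Round 5: pos3(id69) recv 94: fwd
Round 6: pos4(id94) recv 94: ELECTED
Message ID 65 originates at pos 5; dropped at pos 2 in round 3

Answer: 3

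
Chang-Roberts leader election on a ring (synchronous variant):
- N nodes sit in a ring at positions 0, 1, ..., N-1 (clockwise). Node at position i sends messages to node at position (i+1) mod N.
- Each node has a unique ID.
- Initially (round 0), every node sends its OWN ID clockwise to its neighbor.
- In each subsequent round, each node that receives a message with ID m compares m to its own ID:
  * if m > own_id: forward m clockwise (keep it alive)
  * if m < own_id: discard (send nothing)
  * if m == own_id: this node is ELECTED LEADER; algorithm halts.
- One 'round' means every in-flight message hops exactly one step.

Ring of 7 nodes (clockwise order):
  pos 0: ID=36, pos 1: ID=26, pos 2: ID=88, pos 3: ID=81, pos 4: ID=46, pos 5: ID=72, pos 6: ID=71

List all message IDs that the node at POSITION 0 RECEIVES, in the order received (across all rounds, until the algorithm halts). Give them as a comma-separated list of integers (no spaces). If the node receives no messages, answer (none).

Round 1: pos1(id26) recv 36: fwd; pos2(id88) recv 26: drop; pos3(id81) recv 88: fwd; pos4(id46) recv 81: fwd; pos5(id72) recv 46: drop; pos6(id71) recv 72: fwd; pos0(id36) recv 71: fwd
Round 2: pos2(id88) recv 36: drop; pos4(id46) recv 88: fwd; pos5(id72) recv 81: fwd; pos0(id36) recv 72: fwd; pos1(id26) recv 71: fwd
Round 3: pos5(id72) recv 88: fwd; pos6(id71) recv 81: fwd; pos1(id26) recv 72: fwd; pos2(id88) recv 71: drop
Round 4: pos6(id71) recv 88: fwd; pos0(id36) recv 81: fwd; pos2(id88) recv 72: drop
Round 5: pos0(id36) recv 88: fwd; pos1(id26) recv 81: fwd
Round 6: pos1(id26) recv 88: fwd; pos2(id88) recv 81: drop
Round 7: pos2(id88) recv 88: ELECTED

Answer: 71,72,81,88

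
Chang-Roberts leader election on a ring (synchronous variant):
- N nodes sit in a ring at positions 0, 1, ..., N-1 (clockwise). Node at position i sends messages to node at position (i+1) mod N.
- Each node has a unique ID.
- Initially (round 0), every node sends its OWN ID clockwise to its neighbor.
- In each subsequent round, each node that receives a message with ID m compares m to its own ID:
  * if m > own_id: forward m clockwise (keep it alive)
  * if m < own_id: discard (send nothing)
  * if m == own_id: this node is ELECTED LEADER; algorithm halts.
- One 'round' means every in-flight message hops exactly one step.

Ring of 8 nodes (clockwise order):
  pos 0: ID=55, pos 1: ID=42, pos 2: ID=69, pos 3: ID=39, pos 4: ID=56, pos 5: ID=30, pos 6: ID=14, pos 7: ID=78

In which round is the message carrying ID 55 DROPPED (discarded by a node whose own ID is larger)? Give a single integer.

Round 1: pos1(id42) recv 55: fwd; pos2(id69) recv 42: drop; pos3(id39) recv 69: fwd; pos4(id56) recv 39: drop; pos5(id30) recv 56: fwd; pos6(id14) recv 30: fwd; pos7(id78) recv 14: drop; pos0(id55) recv 78: fwd
Round 2: pos2(id69) recv 55: drop; pos4(id56) recv 69: fwd; pos6(id14) recv 56: fwd; pos7(id78) recv 30: drop; pos1(id42) recv 78: fwd
Round 3: pos5(id30) recv 69: fwd; pos7(id78) recv 56: drop; pos2(id69) recv 78: fwd
Round 4: pos6(id14) recv 69: fwd; pos3(id39) recv 78: fwd
Round 5: pos7(id78) recv 69: drop; pos4(id56) recv 78: fwd
Round 6: pos5(id30) recv 78: fwd
Round 7: pos6(id14) recv 78: fwd
Round 8: pos7(id78) recv 78: ELECTED
Message ID 55 originates at pos 0; dropped at pos 2 in round 2

Answer: 2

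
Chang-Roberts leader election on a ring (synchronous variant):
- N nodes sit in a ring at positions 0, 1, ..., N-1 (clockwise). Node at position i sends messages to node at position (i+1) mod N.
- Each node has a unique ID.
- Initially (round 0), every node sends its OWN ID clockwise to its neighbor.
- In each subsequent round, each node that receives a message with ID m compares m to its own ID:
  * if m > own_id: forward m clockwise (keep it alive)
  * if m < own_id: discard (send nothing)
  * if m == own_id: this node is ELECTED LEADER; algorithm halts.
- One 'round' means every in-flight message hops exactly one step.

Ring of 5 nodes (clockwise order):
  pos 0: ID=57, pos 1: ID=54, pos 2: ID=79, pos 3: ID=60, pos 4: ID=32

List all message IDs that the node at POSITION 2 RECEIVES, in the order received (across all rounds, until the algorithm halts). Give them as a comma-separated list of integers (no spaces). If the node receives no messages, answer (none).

Answer: 54,57,60,79

Derivation:
Round 1: pos1(id54) recv 57: fwd; pos2(id79) recv 54: drop; pos3(id60) recv 79: fwd; pos4(id32) recv 60: fwd; pos0(id57) recv 32: drop
Round 2: pos2(id79) recv 57: drop; pos4(id32) recv 79: fwd; pos0(id57) recv 60: fwd
Round 3: pos0(id57) recv 79: fwd; pos1(id54) recv 60: fwd
Round 4: pos1(id54) recv 79: fwd; pos2(id79) recv 60: drop
Round 5: pos2(id79) recv 79: ELECTED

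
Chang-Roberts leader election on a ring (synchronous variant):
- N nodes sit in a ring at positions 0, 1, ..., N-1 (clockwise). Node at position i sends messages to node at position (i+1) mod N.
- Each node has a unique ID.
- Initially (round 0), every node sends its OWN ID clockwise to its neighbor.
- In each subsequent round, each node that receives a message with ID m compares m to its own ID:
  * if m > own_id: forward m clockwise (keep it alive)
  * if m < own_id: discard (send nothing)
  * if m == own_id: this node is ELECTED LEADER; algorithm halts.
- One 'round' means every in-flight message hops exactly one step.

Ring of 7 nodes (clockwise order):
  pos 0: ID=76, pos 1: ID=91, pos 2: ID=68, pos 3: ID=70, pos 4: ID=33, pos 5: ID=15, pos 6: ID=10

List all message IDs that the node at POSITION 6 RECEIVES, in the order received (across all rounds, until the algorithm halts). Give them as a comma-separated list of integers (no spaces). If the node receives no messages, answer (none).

Round 1: pos1(id91) recv 76: drop; pos2(id68) recv 91: fwd; pos3(id70) recv 68: drop; pos4(id33) recv 70: fwd; pos5(id15) recv 33: fwd; pos6(id10) recv 15: fwd; pos0(id76) recv 10: drop
Round 2: pos3(id70) recv 91: fwd; pos5(id15) recv 70: fwd; pos6(id10) recv 33: fwd; pos0(id76) recv 15: drop
Round 3: pos4(id33) recv 91: fwd; pos6(id10) recv 70: fwd; pos0(id76) recv 33: drop
Round 4: pos5(id15) recv 91: fwd; pos0(id76) recv 70: drop
Round 5: pos6(id10) recv 91: fwd
Round 6: pos0(id76) recv 91: fwd
Round 7: pos1(id91) recv 91: ELECTED

Answer: 15,33,70,91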